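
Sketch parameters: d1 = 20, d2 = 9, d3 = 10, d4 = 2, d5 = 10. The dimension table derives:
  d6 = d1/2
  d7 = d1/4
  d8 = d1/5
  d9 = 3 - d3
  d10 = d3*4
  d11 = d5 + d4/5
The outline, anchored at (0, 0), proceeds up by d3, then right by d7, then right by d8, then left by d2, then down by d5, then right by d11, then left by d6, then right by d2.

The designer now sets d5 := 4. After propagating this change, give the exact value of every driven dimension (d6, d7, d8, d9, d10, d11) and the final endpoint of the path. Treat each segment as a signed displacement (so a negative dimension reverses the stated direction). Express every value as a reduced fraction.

d6 = 10
d7 = 5
d8 = 4
d9 = -7
d10 = 40
d11 = 22/5
endpoint = (17/5, 6)

Apply edit: d5 := 4
  d6 = d1/2 = 10
  d7 = d1/4 = 5
  d8 = d1/5 = 4
  d9 = 3 - d3 = -7
  d10 = d3*4 = 40
  d11 = d5 + d4/5 = 22/5
Walk from origin (0, 0):
  seg 1: up by d3 = 10 → (0, 10)
  seg 2: right by d7 = 5 → (5, 10)
  seg 3: right by d8 = 4 → (9, 10)
  seg 4: left by d2 = 9 → (0, 10)
  seg 5: down by d5 = 4 → (0, 6)
  seg 6: right by d11 = 22/5 → (22/5, 6)
  seg 7: left by d6 = 10 → (-28/5, 6)
  seg 8: right by d2 = 9 → (17/5, 6)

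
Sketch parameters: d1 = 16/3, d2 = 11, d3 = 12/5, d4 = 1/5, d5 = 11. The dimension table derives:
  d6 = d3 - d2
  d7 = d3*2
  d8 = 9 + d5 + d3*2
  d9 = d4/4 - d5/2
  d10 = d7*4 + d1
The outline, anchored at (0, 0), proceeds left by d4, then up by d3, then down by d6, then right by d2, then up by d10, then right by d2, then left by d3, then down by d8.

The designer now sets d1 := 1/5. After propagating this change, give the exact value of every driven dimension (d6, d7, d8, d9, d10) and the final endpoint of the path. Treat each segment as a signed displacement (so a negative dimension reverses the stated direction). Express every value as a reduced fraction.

d6 = -43/5
d7 = 24/5
d8 = 124/5
d9 = -109/20
d10 = 97/5
endpoint = (97/5, 28/5)

Apply edit: d1 := 1/5
  d6 = d3 - d2 = -43/5
  d7 = d3*2 = 24/5
  d8 = 9 + d5 + d3*2 = 124/5
  d9 = d4/4 - d5/2 = -109/20
  d10 = d7*4 + d1 = 97/5
Walk from origin (0, 0):
  seg 1: left by d4 = 1/5 → (-1/5, 0)
  seg 2: up by d3 = 12/5 → (-1/5, 12/5)
  seg 3: down by d6 = -43/5 → (-1/5, 11)
  seg 4: right by d2 = 11 → (54/5, 11)
  seg 5: up by d10 = 97/5 → (54/5, 152/5)
  seg 6: right by d2 = 11 → (109/5, 152/5)
  seg 7: left by d3 = 12/5 → (97/5, 152/5)
  seg 8: down by d8 = 124/5 → (97/5, 28/5)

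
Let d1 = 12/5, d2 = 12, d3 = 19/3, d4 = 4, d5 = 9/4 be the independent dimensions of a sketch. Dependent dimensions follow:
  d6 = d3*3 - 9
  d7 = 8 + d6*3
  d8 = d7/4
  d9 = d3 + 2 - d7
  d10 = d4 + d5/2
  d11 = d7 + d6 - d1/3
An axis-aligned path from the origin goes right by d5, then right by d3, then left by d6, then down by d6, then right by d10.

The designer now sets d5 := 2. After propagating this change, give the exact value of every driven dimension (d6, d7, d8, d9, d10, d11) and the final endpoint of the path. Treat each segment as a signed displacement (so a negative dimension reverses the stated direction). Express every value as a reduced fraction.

d6 = 10
d7 = 38
d8 = 19/2
d9 = -89/3
d10 = 5
d11 = 236/5
endpoint = (10/3, -10)

Apply edit: d5 := 2
  d6 = d3*3 - 9 = 10
  d7 = 8 + d6*3 = 38
  d8 = d7/4 = 19/2
  d9 = d3 + 2 - d7 = -89/3
  d10 = d4 + d5/2 = 5
  d11 = d7 + d6 - d1/3 = 236/5
Walk from origin (0, 0):
  seg 1: right by d5 = 2 → (2, 0)
  seg 2: right by d3 = 19/3 → (25/3, 0)
  seg 3: left by d6 = 10 → (-5/3, 0)
  seg 4: down by d6 = 10 → (-5/3, -10)
  seg 5: right by d10 = 5 → (10/3, -10)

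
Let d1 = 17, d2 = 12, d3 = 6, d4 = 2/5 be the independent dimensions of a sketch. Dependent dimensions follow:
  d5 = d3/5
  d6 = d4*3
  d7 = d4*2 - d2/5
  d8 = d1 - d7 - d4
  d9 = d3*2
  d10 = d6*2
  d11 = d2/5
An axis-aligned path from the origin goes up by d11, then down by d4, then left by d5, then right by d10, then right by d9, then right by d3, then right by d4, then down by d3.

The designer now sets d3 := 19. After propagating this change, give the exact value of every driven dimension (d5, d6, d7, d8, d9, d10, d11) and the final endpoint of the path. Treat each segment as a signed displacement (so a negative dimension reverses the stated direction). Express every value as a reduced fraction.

d5 = 19/5
d6 = 6/5
d7 = -8/5
d8 = 91/5
d9 = 38
d10 = 12/5
d11 = 12/5
endpoint = (56, -17)

Apply edit: d3 := 19
  d5 = d3/5 = 19/5
  d6 = d4*3 = 6/5
  d7 = d4*2 - d2/5 = -8/5
  d8 = d1 - d7 - d4 = 91/5
  d9 = d3*2 = 38
  d10 = d6*2 = 12/5
  d11 = d2/5 = 12/5
Walk from origin (0, 0):
  seg 1: up by d11 = 12/5 → (0, 12/5)
  seg 2: down by d4 = 2/5 → (0, 2)
  seg 3: left by d5 = 19/5 → (-19/5, 2)
  seg 4: right by d10 = 12/5 → (-7/5, 2)
  seg 5: right by d9 = 38 → (183/5, 2)
  seg 6: right by d3 = 19 → (278/5, 2)
  seg 7: right by d4 = 2/5 → (56, 2)
  seg 8: down by d3 = 19 → (56, -17)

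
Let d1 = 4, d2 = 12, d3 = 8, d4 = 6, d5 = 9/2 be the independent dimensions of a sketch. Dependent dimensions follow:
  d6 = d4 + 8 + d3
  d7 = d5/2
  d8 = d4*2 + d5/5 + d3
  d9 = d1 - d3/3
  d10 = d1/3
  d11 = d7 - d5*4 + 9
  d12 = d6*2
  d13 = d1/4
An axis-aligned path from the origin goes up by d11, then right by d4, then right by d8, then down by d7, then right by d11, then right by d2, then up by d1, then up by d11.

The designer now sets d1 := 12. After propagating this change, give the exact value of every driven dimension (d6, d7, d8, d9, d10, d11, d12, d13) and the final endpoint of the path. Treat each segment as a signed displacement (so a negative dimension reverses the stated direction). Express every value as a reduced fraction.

Apply edit: d1 := 12
  d6 = d4 + 8 + d3 = 22
  d7 = d5/2 = 9/4
  d8 = d4*2 + d5/5 + d3 = 209/10
  d9 = d1 - d3/3 = 28/3
  d10 = d1/3 = 4
  d11 = d7 - d5*4 + 9 = -27/4
  d12 = d6*2 = 44
  d13 = d1/4 = 3
Walk from origin (0, 0):
  seg 1: up by d11 = -27/4 → (0, -27/4)
  seg 2: right by d4 = 6 → (6, -27/4)
  seg 3: right by d8 = 209/10 → (269/10, -27/4)
  seg 4: down by d7 = 9/4 → (269/10, -9)
  seg 5: right by d11 = -27/4 → (403/20, -9)
  seg 6: right by d2 = 12 → (643/20, -9)
  seg 7: up by d1 = 12 → (643/20, 3)
  seg 8: up by d11 = -27/4 → (643/20, -15/4)

d6 = 22
d7 = 9/4
d8 = 209/10
d9 = 28/3
d10 = 4
d11 = -27/4
d12 = 44
d13 = 3
endpoint = (643/20, -15/4)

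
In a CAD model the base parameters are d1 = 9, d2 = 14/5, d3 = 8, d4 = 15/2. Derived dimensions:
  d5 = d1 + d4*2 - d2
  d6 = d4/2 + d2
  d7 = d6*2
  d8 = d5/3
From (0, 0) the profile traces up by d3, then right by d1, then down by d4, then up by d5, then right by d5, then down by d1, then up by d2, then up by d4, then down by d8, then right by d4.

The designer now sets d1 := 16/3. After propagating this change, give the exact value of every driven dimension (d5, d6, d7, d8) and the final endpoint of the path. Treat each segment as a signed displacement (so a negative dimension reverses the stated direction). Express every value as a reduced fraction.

d5 = 263/15
d6 = 131/20
d7 = 131/10
d8 = 263/45
endpoint = (911/30, 772/45)

Apply edit: d1 := 16/3
  d5 = d1 + d4*2 - d2 = 263/15
  d6 = d4/2 + d2 = 131/20
  d7 = d6*2 = 131/10
  d8 = d5/3 = 263/45
Walk from origin (0, 0):
  seg 1: up by d3 = 8 → (0, 8)
  seg 2: right by d1 = 16/3 → (16/3, 8)
  seg 3: down by d4 = 15/2 → (16/3, 1/2)
  seg 4: up by d5 = 263/15 → (16/3, 541/30)
  seg 5: right by d5 = 263/15 → (343/15, 541/30)
  seg 6: down by d1 = 16/3 → (343/15, 127/10)
  seg 7: up by d2 = 14/5 → (343/15, 31/2)
  seg 8: up by d4 = 15/2 → (343/15, 23)
  seg 9: down by d8 = 263/45 → (343/15, 772/45)
  seg 10: right by d4 = 15/2 → (911/30, 772/45)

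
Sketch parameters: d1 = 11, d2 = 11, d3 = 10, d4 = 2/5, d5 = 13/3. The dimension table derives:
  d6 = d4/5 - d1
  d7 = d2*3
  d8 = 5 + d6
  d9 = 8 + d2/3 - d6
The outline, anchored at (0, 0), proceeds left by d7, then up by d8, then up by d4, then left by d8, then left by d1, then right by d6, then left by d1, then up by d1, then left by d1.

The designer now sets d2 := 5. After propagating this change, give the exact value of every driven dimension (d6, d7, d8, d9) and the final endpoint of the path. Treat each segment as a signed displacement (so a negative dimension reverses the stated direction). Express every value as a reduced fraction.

d6 = -273/25
d7 = 15
d8 = -148/25
d9 = 1544/75
endpoint = (-53, 137/25)

Apply edit: d2 := 5
  d6 = d4/5 - d1 = -273/25
  d7 = d2*3 = 15
  d8 = 5 + d6 = -148/25
  d9 = 8 + d2/3 - d6 = 1544/75
Walk from origin (0, 0):
  seg 1: left by d7 = 15 → (-15, 0)
  seg 2: up by d8 = -148/25 → (-15, -148/25)
  seg 3: up by d4 = 2/5 → (-15, -138/25)
  seg 4: left by d8 = -148/25 → (-227/25, -138/25)
  seg 5: left by d1 = 11 → (-502/25, -138/25)
  seg 6: right by d6 = -273/25 → (-31, -138/25)
  seg 7: left by d1 = 11 → (-42, -138/25)
  seg 8: up by d1 = 11 → (-42, 137/25)
  seg 9: left by d1 = 11 → (-53, 137/25)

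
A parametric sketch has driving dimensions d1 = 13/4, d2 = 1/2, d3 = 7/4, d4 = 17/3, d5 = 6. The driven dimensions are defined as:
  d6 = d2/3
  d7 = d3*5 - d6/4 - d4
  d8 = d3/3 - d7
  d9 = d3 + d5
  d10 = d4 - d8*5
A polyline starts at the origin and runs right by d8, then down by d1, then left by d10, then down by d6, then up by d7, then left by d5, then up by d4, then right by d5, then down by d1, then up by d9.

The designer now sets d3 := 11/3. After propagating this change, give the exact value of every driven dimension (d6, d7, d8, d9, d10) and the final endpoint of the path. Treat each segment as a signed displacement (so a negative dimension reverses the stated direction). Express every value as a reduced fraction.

d6 = 1/6
d7 = 101/8
d8 = -821/72
d9 = 29/3
d10 = 4513/72
endpoint = (-889/12, 511/24)

Apply edit: d3 := 11/3
  d6 = d2/3 = 1/6
  d7 = d3*5 - d6/4 - d4 = 101/8
  d8 = d3/3 - d7 = -821/72
  d9 = d3 + d5 = 29/3
  d10 = d4 - d8*5 = 4513/72
Walk from origin (0, 0):
  seg 1: right by d8 = -821/72 → (-821/72, 0)
  seg 2: down by d1 = 13/4 → (-821/72, -13/4)
  seg 3: left by d10 = 4513/72 → (-889/12, -13/4)
  seg 4: down by d6 = 1/6 → (-889/12, -41/12)
  seg 5: up by d7 = 101/8 → (-889/12, 221/24)
  seg 6: left by d5 = 6 → (-961/12, 221/24)
  seg 7: up by d4 = 17/3 → (-961/12, 119/8)
  seg 8: right by d5 = 6 → (-889/12, 119/8)
  seg 9: down by d1 = 13/4 → (-889/12, 93/8)
  seg 10: up by d9 = 29/3 → (-889/12, 511/24)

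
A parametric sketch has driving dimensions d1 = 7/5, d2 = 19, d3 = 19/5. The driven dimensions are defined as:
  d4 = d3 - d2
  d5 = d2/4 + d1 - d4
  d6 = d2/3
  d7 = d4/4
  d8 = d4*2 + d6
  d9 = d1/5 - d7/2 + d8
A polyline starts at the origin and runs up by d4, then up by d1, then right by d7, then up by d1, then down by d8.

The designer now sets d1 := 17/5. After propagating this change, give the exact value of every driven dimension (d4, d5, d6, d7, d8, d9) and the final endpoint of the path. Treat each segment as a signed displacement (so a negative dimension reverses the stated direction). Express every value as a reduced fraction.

Apply edit: d1 := 17/5
  d4 = d3 - d2 = -76/5
  d5 = d2/4 + d1 - d4 = 467/20
  d6 = d2/3 = 19/3
  d7 = d4/4 = -19/5
  d8 = d4*2 + d6 = -361/15
  d9 = d1/5 - d7/2 + d8 = -3223/150
Walk from origin (0, 0):
  seg 1: up by d4 = -76/5 → (0, -76/5)
  seg 2: up by d1 = 17/5 → (0, -59/5)
  seg 3: right by d7 = -19/5 → (-19/5, -59/5)
  seg 4: up by d1 = 17/5 → (-19/5, -42/5)
  seg 5: down by d8 = -361/15 → (-19/5, 47/3)

d4 = -76/5
d5 = 467/20
d6 = 19/3
d7 = -19/5
d8 = -361/15
d9 = -3223/150
endpoint = (-19/5, 47/3)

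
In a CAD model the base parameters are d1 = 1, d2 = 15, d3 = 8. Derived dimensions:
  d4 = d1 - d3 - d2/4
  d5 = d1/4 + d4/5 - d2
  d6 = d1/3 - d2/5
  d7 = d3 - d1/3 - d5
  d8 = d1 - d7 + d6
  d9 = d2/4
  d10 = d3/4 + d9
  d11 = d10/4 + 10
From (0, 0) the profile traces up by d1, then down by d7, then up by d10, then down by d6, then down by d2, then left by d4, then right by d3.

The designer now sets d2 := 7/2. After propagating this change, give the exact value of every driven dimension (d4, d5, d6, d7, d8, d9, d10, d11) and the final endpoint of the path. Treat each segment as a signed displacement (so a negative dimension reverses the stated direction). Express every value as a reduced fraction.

d4 = -63/8
d5 = -193/40
d6 = -11/30
d7 = 1499/120
d8 = -1423/120
d9 = 7/8
d10 = 23/8
d11 = 343/32
endpoint = (127/8, -47/4)

Apply edit: d2 := 7/2
  d4 = d1 - d3 - d2/4 = -63/8
  d5 = d1/4 + d4/5 - d2 = -193/40
  d6 = d1/3 - d2/5 = -11/30
  d7 = d3 - d1/3 - d5 = 1499/120
  d8 = d1 - d7 + d6 = -1423/120
  d9 = d2/4 = 7/8
  d10 = d3/4 + d9 = 23/8
  d11 = d10/4 + 10 = 343/32
Walk from origin (0, 0):
  seg 1: up by d1 = 1 → (0, 1)
  seg 2: down by d7 = 1499/120 → (0, -1379/120)
  seg 3: up by d10 = 23/8 → (0, -517/60)
  seg 4: down by d6 = -11/30 → (0, -33/4)
  seg 5: down by d2 = 7/2 → (0, -47/4)
  seg 6: left by d4 = -63/8 → (63/8, -47/4)
  seg 7: right by d3 = 8 → (127/8, -47/4)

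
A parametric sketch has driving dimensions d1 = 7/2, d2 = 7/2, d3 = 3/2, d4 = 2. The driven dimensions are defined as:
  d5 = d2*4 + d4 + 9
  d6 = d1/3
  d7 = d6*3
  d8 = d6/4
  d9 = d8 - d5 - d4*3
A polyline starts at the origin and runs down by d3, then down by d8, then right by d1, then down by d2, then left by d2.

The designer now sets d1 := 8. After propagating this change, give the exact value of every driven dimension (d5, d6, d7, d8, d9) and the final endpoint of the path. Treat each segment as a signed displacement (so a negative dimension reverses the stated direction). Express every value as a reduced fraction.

d5 = 25
d6 = 8/3
d7 = 8
d8 = 2/3
d9 = -91/3
endpoint = (9/2, -17/3)

Apply edit: d1 := 8
  d5 = d2*4 + d4 + 9 = 25
  d6 = d1/3 = 8/3
  d7 = d6*3 = 8
  d8 = d6/4 = 2/3
  d9 = d8 - d5 - d4*3 = -91/3
Walk from origin (0, 0):
  seg 1: down by d3 = 3/2 → (0, -3/2)
  seg 2: down by d8 = 2/3 → (0, -13/6)
  seg 3: right by d1 = 8 → (8, -13/6)
  seg 4: down by d2 = 7/2 → (8, -17/3)
  seg 5: left by d2 = 7/2 → (9/2, -17/3)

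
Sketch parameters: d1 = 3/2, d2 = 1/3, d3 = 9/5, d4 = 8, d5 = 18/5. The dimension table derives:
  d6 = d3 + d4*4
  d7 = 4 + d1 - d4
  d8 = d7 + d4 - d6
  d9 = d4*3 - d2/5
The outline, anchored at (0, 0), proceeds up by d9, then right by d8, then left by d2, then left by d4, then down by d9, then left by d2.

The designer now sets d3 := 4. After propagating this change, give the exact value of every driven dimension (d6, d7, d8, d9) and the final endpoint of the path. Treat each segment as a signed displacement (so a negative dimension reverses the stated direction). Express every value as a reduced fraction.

d6 = 36
d7 = -5/2
d8 = -61/2
d9 = 359/15
endpoint = (-235/6, 0)

Apply edit: d3 := 4
  d6 = d3 + d4*4 = 36
  d7 = 4 + d1 - d4 = -5/2
  d8 = d7 + d4 - d6 = -61/2
  d9 = d4*3 - d2/5 = 359/15
Walk from origin (0, 0):
  seg 1: up by d9 = 359/15 → (0, 359/15)
  seg 2: right by d8 = -61/2 → (-61/2, 359/15)
  seg 3: left by d2 = 1/3 → (-185/6, 359/15)
  seg 4: left by d4 = 8 → (-233/6, 359/15)
  seg 5: down by d9 = 359/15 → (-233/6, 0)
  seg 6: left by d2 = 1/3 → (-235/6, 0)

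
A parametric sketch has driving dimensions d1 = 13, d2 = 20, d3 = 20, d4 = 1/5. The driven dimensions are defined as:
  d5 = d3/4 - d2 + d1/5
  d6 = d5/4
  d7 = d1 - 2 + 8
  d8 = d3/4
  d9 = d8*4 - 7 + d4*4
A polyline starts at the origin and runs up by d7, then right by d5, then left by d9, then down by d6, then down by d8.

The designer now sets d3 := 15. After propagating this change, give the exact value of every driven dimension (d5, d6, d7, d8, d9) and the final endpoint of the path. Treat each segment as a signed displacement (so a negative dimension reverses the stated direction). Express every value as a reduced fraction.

d5 = -273/20
d6 = -273/80
d7 = 19
d8 = 15/4
d9 = 44/5
endpoint = (-449/20, 1493/80)

Apply edit: d3 := 15
  d5 = d3/4 - d2 + d1/5 = -273/20
  d6 = d5/4 = -273/80
  d7 = d1 - 2 + 8 = 19
  d8 = d3/4 = 15/4
  d9 = d8*4 - 7 + d4*4 = 44/5
Walk from origin (0, 0):
  seg 1: up by d7 = 19 → (0, 19)
  seg 2: right by d5 = -273/20 → (-273/20, 19)
  seg 3: left by d9 = 44/5 → (-449/20, 19)
  seg 4: down by d6 = -273/80 → (-449/20, 1793/80)
  seg 5: down by d8 = 15/4 → (-449/20, 1493/80)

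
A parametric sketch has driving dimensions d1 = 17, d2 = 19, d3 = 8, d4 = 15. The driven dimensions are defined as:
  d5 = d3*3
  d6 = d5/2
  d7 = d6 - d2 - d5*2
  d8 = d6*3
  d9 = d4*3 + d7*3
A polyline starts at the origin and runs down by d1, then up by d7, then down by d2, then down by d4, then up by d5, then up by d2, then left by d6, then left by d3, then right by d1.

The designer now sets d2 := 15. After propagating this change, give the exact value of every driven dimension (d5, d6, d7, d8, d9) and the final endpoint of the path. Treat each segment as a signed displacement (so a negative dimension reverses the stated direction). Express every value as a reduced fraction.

d5 = 24
d6 = 12
d7 = -51
d8 = 36
d9 = -108
endpoint = (-3, -59)

Apply edit: d2 := 15
  d5 = d3*3 = 24
  d6 = d5/2 = 12
  d7 = d6 - d2 - d5*2 = -51
  d8 = d6*3 = 36
  d9 = d4*3 + d7*3 = -108
Walk from origin (0, 0):
  seg 1: down by d1 = 17 → (0, -17)
  seg 2: up by d7 = -51 → (0, -68)
  seg 3: down by d2 = 15 → (0, -83)
  seg 4: down by d4 = 15 → (0, -98)
  seg 5: up by d5 = 24 → (0, -74)
  seg 6: up by d2 = 15 → (0, -59)
  seg 7: left by d6 = 12 → (-12, -59)
  seg 8: left by d3 = 8 → (-20, -59)
  seg 9: right by d1 = 17 → (-3, -59)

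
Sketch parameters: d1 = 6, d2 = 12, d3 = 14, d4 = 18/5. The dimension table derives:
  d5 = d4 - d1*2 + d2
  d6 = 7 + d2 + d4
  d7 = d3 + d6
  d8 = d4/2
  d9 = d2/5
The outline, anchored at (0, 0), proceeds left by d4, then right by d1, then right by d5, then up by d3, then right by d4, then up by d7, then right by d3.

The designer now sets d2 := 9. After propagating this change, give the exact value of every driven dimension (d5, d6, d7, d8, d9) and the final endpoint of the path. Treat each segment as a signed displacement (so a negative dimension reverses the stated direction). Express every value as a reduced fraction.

d5 = 3/5
d6 = 98/5
d7 = 168/5
d8 = 9/5
d9 = 9/5
endpoint = (103/5, 238/5)

Apply edit: d2 := 9
  d5 = d4 - d1*2 + d2 = 3/5
  d6 = 7 + d2 + d4 = 98/5
  d7 = d3 + d6 = 168/5
  d8 = d4/2 = 9/5
  d9 = d2/5 = 9/5
Walk from origin (0, 0):
  seg 1: left by d4 = 18/5 → (-18/5, 0)
  seg 2: right by d1 = 6 → (12/5, 0)
  seg 3: right by d5 = 3/5 → (3, 0)
  seg 4: up by d3 = 14 → (3, 14)
  seg 5: right by d4 = 18/5 → (33/5, 14)
  seg 6: up by d7 = 168/5 → (33/5, 238/5)
  seg 7: right by d3 = 14 → (103/5, 238/5)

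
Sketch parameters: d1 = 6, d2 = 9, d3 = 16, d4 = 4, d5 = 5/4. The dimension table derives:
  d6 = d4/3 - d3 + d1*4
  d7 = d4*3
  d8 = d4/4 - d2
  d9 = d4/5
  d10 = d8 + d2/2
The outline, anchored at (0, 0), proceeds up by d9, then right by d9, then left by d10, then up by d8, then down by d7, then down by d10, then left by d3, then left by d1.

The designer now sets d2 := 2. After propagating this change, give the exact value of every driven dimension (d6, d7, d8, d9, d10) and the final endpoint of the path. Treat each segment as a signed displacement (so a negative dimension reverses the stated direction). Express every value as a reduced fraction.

Apply edit: d2 := 2
  d6 = d4/3 - d3 + d1*4 = 28/3
  d7 = d4*3 = 12
  d8 = d4/4 - d2 = -1
  d9 = d4/5 = 4/5
  d10 = d8 + d2/2 = 0
Walk from origin (0, 0):
  seg 1: up by d9 = 4/5 → (0, 4/5)
  seg 2: right by d9 = 4/5 → (4/5, 4/5)
  seg 3: left by d10 = 0 → (4/5, 4/5)
  seg 4: up by d8 = -1 → (4/5, -1/5)
  seg 5: down by d7 = 12 → (4/5, -61/5)
  seg 6: down by d10 = 0 → (4/5, -61/5)
  seg 7: left by d3 = 16 → (-76/5, -61/5)
  seg 8: left by d1 = 6 → (-106/5, -61/5)

d6 = 28/3
d7 = 12
d8 = -1
d9 = 4/5
d10 = 0
endpoint = (-106/5, -61/5)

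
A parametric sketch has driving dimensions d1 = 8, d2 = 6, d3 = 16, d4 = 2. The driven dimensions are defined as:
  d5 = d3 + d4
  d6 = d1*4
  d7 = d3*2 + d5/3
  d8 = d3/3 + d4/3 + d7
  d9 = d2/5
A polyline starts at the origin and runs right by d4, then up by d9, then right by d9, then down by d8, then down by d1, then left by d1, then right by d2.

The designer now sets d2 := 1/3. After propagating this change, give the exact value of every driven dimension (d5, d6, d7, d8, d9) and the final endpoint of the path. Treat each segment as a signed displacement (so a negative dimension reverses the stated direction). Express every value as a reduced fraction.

d5 = 18
d6 = 32
d7 = 38
d8 = 44
d9 = 1/15
endpoint = (-28/5, -779/15)

Apply edit: d2 := 1/3
  d5 = d3 + d4 = 18
  d6 = d1*4 = 32
  d7 = d3*2 + d5/3 = 38
  d8 = d3/3 + d4/3 + d7 = 44
  d9 = d2/5 = 1/15
Walk from origin (0, 0):
  seg 1: right by d4 = 2 → (2, 0)
  seg 2: up by d9 = 1/15 → (2, 1/15)
  seg 3: right by d9 = 1/15 → (31/15, 1/15)
  seg 4: down by d8 = 44 → (31/15, -659/15)
  seg 5: down by d1 = 8 → (31/15, -779/15)
  seg 6: left by d1 = 8 → (-89/15, -779/15)
  seg 7: right by d2 = 1/3 → (-28/5, -779/15)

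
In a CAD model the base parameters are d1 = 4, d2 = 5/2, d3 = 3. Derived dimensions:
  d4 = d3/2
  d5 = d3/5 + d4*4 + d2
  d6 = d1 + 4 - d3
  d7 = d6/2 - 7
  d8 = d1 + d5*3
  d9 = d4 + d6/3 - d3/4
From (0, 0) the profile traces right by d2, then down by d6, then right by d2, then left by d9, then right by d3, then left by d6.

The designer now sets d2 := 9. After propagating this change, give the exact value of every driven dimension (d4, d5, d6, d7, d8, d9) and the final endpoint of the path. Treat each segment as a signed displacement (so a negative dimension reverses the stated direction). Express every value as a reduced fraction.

d4 = 3/2
d5 = 78/5
d6 = 5
d7 = -9/2
d8 = 254/5
d9 = 29/12
endpoint = (163/12, -5)

Apply edit: d2 := 9
  d4 = d3/2 = 3/2
  d5 = d3/5 + d4*4 + d2 = 78/5
  d6 = d1 + 4 - d3 = 5
  d7 = d6/2 - 7 = -9/2
  d8 = d1 + d5*3 = 254/5
  d9 = d4 + d6/3 - d3/4 = 29/12
Walk from origin (0, 0):
  seg 1: right by d2 = 9 → (9, 0)
  seg 2: down by d6 = 5 → (9, -5)
  seg 3: right by d2 = 9 → (18, -5)
  seg 4: left by d9 = 29/12 → (187/12, -5)
  seg 5: right by d3 = 3 → (223/12, -5)
  seg 6: left by d6 = 5 → (163/12, -5)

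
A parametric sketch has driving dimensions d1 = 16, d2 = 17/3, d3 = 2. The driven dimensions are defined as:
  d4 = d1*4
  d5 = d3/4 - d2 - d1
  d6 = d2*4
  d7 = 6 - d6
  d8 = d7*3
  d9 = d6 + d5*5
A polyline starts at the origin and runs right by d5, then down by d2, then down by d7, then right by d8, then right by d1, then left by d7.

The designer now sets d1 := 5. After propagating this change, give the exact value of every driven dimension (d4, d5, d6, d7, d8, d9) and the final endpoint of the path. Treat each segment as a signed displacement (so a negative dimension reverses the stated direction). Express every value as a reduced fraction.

d4 = 20
d5 = -61/6
d6 = 68/3
d7 = -50/3
d8 = -50
d9 = -169/6
endpoint = (-77/2, 11)

Apply edit: d1 := 5
  d4 = d1*4 = 20
  d5 = d3/4 - d2 - d1 = -61/6
  d6 = d2*4 = 68/3
  d7 = 6 - d6 = -50/3
  d8 = d7*3 = -50
  d9 = d6 + d5*5 = -169/6
Walk from origin (0, 0):
  seg 1: right by d5 = -61/6 → (-61/6, 0)
  seg 2: down by d2 = 17/3 → (-61/6, -17/3)
  seg 3: down by d7 = -50/3 → (-61/6, 11)
  seg 4: right by d8 = -50 → (-361/6, 11)
  seg 5: right by d1 = 5 → (-331/6, 11)
  seg 6: left by d7 = -50/3 → (-77/2, 11)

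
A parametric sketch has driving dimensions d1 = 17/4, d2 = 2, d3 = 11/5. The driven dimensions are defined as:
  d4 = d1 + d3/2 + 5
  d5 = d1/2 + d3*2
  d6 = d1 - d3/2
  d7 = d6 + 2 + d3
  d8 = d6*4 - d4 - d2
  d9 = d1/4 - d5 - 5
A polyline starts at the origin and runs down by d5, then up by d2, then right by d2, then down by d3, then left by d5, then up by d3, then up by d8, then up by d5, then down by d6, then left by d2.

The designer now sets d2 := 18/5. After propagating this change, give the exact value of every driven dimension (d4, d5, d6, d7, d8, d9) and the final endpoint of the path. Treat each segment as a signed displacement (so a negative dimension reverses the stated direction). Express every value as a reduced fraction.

Apply edit: d2 := 18/5
  d4 = d1 + d3/2 + 5 = 207/20
  d5 = d1/2 + d3*2 = 261/40
  d6 = d1 - d3/2 = 63/20
  d7 = d6 + 2 + d3 = 147/20
  d8 = d6*4 - d4 - d2 = -27/20
  d9 = d1/4 - d5 - 5 = -837/80
Walk from origin (0, 0):
  seg 1: down by d5 = 261/40 → (0, -261/40)
  seg 2: up by d2 = 18/5 → (0, -117/40)
  seg 3: right by d2 = 18/5 → (18/5, -117/40)
  seg 4: down by d3 = 11/5 → (18/5, -41/8)
  seg 5: left by d5 = 261/40 → (-117/40, -41/8)
  seg 6: up by d3 = 11/5 → (-117/40, -117/40)
  seg 7: up by d8 = -27/20 → (-117/40, -171/40)
  seg 8: up by d5 = 261/40 → (-117/40, 9/4)
  seg 9: down by d6 = 63/20 → (-117/40, -9/10)
  seg 10: left by d2 = 18/5 → (-261/40, -9/10)

d4 = 207/20
d5 = 261/40
d6 = 63/20
d7 = 147/20
d8 = -27/20
d9 = -837/80
endpoint = (-261/40, -9/10)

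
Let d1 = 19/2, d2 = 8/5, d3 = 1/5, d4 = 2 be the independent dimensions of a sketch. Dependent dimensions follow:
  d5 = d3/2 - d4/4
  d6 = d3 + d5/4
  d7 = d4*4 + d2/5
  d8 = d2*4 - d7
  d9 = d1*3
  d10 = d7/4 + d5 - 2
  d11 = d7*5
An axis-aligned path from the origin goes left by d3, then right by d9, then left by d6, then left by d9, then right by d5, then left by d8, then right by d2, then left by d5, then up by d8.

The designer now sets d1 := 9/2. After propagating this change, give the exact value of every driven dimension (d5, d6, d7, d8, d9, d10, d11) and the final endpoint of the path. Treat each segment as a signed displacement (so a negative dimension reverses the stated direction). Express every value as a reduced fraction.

d5 = -2/5
d6 = 1/10
d7 = 208/25
d8 = -48/25
d9 = 27/2
d10 = -8/25
d11 = 208/5
endpoint = (161/50, -48/25)

Apply edit: d1 := 9/2
  d5 = d3/2 - d4/4 = -2/5
  d6 = d3 + d5/4 = 1/10
  d7 = d4*4 + d2/5 = 208/25
  d8 = d2*4 - d7 = -48/25
  d9 = d1*3 = 27/2
  d10 = d7/4 + d5 - 2 = -8/25
  d11 = d7*5 = 208/5
Walk from origin (0, 0):
  seg 1: left by d3 = 1/5 → (-1/5, 0)
  seg 2: right by d9 = 27/2 → (133/10, 0)
  seg 3: left by d6 = 1/10 → (66/5, 0)
  seg 4: left by d9 = 27/2 → (-3/10, 0)
  seg 5: right by d5 = -2/5 → (-7/10, 0)
  seg 6: left by d8 = -48/25 → (61/50, 0)
  seg 7: right by d2 = 8/5 → (141/50, 0)
  seg 8: left by d5 = -2/5 → (161/50, 0)
  seg 9: up by d8 = -48/25 → (161/50, -48/25)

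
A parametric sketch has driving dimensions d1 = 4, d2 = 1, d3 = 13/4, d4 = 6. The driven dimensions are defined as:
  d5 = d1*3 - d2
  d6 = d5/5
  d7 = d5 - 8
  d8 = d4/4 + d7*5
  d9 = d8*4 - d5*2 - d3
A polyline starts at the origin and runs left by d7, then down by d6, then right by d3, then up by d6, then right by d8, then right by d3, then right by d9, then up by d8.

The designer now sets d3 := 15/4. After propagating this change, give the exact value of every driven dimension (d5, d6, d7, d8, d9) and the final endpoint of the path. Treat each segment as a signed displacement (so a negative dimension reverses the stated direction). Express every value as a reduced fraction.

Apply edit: d3 := 15/4
  d5 = d1*3 - d2 = 11
  d6 = d5/5 = 11/5
  d7 = d5 - 8 = 3
  d8 = d4/4 + d7*5 = 33/2
  d9 = d8*4 - d5*2 - d3 = 161/4
Walk from origin (0, 0):
  seg 1: left by d7 = 3 → (-3, 0)
  seg 2: down by d6 = 11/5 → (-3, -11/5)
  seg 3: right by d3 = 15/4 → (3/4, -11/5)
  seg 4: up by d6 = 11/5 → (3/4, 0)
  seg 5: right by d8 = 33/2 → (69/4, 0)
  seg 6: right by d3 = 15/4 → (21, 0)
  seg 7: right by d9 = 161/4 → (245/4, 0)
  seg 8: up by d8 = 33/2 → (245/4, 33/2)

d5 = 11
d6 = 11/5
d7 = 3
d8 = 33/2
d9 = 161/4
endpoint = (245/4, 33/2)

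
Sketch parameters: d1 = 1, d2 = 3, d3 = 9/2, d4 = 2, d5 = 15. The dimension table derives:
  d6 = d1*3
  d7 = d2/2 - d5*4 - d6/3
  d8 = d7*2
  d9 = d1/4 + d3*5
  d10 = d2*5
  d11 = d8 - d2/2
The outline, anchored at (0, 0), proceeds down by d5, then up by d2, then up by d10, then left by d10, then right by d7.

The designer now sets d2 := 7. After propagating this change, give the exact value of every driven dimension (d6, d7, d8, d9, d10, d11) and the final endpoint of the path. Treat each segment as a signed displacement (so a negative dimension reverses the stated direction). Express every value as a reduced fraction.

d6 = 3
d7 = -115/2
d8 = -115
d9 = 91/4
d10 = 35
d11 = -237/2
endpoint = (-185/2, 27)

Apply edit: d2 := 7
  d6 = d1*3 = 3
  d7 = d2/2 - d5*4 - d6/3 = -115/2
  d8 = d7*2 = -115
  d9 = d1/4 + d3*5 = 91/4
  d10 = d2*5 = 35
  d11 = d8 - d2/2 = -237/2
Walk from origin (0, 0):
  seg 1: down by d5 = 15 → (0, -15)
  seg 2: up by d2 = 7 → (0, -8)
  seg 3: up by d10 = 35 → (0, 27)
  seg 4: left by d10 = 35 → (-35, 27)
  seg 5: right by d7 = -115/2 → (-185/2, 27)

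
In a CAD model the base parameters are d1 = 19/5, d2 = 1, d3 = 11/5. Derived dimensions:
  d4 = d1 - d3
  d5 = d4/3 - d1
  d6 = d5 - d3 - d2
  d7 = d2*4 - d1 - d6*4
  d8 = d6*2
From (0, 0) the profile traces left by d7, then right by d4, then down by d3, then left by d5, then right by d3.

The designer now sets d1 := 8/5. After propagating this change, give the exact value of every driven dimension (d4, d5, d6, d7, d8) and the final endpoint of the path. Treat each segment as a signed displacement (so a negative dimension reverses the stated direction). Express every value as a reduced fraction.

Apply edit: d1 := 8/5
  d4 = d1 - d3 = -3/5
  d5 = d4/3 - d1 = -9/5
  d6 = d5 - d3 - d2 = -5
  d7 = d2*4 - d1 - d6*4 = 112/5
  d8 = d6*2 = -10
Walk from origin (0, 0):
  seg 1: left by d7 = 112/5 → (-112/5, 0)
  seg 2: right by d4 = -3/5 → (-23, 0)
  seg 3: down by d3 = 11/5 → (-23, -11/5)
  seg 4: left by d5 = -9/5 → (-106/5, -11/5)
  seg 5: right by d3 = 11/5 → (-19, -11/5)

d4 = -3/5
d5 = -9/5
d6 = -5
d7 = 112/5
d8 = -10
endpoint = (-19, -11/5)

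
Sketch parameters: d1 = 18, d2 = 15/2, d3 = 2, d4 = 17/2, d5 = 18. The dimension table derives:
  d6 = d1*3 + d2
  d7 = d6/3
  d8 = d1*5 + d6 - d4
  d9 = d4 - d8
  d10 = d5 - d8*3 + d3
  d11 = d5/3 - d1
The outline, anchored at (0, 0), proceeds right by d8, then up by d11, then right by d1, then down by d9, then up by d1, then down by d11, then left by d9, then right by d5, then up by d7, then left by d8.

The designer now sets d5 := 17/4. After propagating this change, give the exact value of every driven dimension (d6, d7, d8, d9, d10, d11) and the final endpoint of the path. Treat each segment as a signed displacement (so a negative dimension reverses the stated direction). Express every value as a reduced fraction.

Apply edit: d5 := 17/4
  d6 = d1*3 + d2 = 123/2
  d7 = d6/3 = 41/2
  d8 = d1*5 + d6 - d4 = 143
  d9 = d4 - d8 = -269/2
  d10 = d5 - d8*3 + d3 = -1691/4
  d11 = d5/3 - d1 = -199/12
Walk from origin (0, 0):
  seg 1: right by d8 = 143 → (143, 0)
  seg 2: up by d11 = -199/12 → (143, -199/12)
  seg 3: right by d1 = 18 → (161, -199/12)
  seg 4: down by d9 = -269/2 → (161, 1415/12)
  seg 5: up by d1 = 18 → (161, 1631/12)
  seg 6: down by d11 = -199/12 → (161, 305/2)
  seg 7: left by d9 = -269/2 → (591/2, 305/2)
  seg 8: right by d5 = 17/4 → (1199/4, 305/2)
  seg 9: up by d7 = 41/2 → (1199/4, 173)
  seg 10: left by d8 = 143 → (627/4, 173)

d6 = 123/2
d7 = 41/2
d8 = 143
d9 = -269/2
d10 = -1691/4
d11 = -199/12
endpoint = (627/4, 173)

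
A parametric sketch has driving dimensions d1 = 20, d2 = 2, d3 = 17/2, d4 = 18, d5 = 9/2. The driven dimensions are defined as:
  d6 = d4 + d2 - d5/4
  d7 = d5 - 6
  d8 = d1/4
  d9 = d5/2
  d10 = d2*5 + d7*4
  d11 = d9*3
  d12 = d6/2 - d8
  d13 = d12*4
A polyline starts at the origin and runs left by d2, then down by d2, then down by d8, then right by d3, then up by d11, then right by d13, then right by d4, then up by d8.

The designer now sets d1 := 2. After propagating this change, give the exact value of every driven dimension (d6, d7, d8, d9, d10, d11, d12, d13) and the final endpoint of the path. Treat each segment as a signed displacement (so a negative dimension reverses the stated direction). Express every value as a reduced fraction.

Apply edit: d1 := 2
  d6 = d4 + d2 - d5/4 = 151/8
  d7 = d5 - 6 = -3/2
  d8 = d1/4 = 1/2
  d9 = d5/2 = 9/4
  d10 = d2*5 + d7*4 = 4
  d11 = d9*3 = 27/4
  d12 = d6/2 - d8 = 143/16
  d13 = d12*4 = 143/4
Walk from origin (0, 0):
  seg 1: left by d2 = 2 → (-2, 0)
  seg 2: down by d2 = 2 → (-2, -2)
  seg 3: down by d8 = 1/2 → (-2, -5/2)
  seg 4: right by d3 = 17/2 → (13/2, -5/2)
  seg 5: up by d11 = 27/4 → (13/2, 17/4)
  seg 6: right by d13 = 143/4 → (169/4, 17/4)
  seg 7: right by d4 = 18 → (241/4, 17/4)
  seg 8: up by d8 = 1/2 → (241/4, 19/4)

d6 = 151/8
d7 = -3/2
d8 = 1/2
d9 = 9/4
d10 = 4
d11 = 27/4
d12 = 143/16
d13 = 143/4
endpoint = (241/4, 19/4)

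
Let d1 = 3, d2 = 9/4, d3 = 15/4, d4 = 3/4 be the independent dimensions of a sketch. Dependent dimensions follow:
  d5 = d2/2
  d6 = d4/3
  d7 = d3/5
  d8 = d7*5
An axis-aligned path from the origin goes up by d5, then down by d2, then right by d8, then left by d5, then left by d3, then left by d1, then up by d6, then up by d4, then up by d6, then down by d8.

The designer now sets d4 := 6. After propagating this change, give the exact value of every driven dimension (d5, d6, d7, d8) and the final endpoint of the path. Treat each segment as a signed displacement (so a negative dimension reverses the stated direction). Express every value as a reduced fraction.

d5 = 9/8
d6 = 2
d7 = 3/4
d8 = 15/4
endpoint = (-33/8, 41/8)

Apply edit: d4 := 6
  d5 = d2/2 = 9/8
  d6 = d4/3 = 2
  d7 = d3/5 = 3/4
  d8 = d7*5 = 15/4
Walk from origin (0, 0):
  seg 1: up by d5 = 9/8 → (0, 9/8)
  seg 2: down by d2 = 9/4 → (0, -9/8)
  seg 3: right by d8 = 15/4 → (15/4, -9/8)
  seg 4: left by d5 = 9/8 → (21/8, -9/8)
  seg 5: left by d3 = 15/4 → (-9/8, -9/8)
  seg 6: left by d1 = 3 → (-33/8, -9/8)
  seg 7: up by d6 = 2 → (-33/8, 7/8)
  seg 8: up by d4 = 6 → (-33/8, 55/8)
  seg 9: up by d6 = 2 → (-33/8, 71/8)
  seg 10: down by d8 = 15/4 → (-33/8, 41/8)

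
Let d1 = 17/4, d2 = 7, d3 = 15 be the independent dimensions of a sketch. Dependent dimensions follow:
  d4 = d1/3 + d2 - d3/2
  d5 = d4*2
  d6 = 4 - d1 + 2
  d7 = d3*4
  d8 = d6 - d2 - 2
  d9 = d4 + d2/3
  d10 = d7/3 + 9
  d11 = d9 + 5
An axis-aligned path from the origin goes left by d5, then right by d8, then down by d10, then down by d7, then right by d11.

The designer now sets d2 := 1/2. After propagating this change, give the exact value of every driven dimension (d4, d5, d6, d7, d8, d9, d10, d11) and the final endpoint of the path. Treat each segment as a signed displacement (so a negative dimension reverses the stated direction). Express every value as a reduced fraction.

d4 = -67/12
d5 = -67/6
d6 = 7/4
d7 = 60
d8 = -3/4
d9 = -65/12
d10 = 29
d11 = -5/12
endpoint = (10, -89)

Apply edit: d2 := 1/2
  d4 = d1/3 + d2 - d3/2 = -67/12
  d5 = d4*2 = -67/6
  d6 = 4 - d1 + 2 = 7/4
  d7 = d3*4 = 60
  d8 = d6 - d2 - 2 = -3/4
  d9 = d4 + d2/3 = -65/12
  d10 = d7/3 + 9 = 29
  d11 = d9 + 5 = -5/12
Walk from origin (0, 0):
  seg 1: left by d5 = -67/6 → (67/6, 0)
  seg 2: right by d8 = -3/4 → (125/12, 0)
  seg 3: down by d10 = 29 → (125/12, -29)
  seg 4: down by d7 = 60 → (125/12, -89)
  seg 5: right by d11 = -5/12 → (10, -89)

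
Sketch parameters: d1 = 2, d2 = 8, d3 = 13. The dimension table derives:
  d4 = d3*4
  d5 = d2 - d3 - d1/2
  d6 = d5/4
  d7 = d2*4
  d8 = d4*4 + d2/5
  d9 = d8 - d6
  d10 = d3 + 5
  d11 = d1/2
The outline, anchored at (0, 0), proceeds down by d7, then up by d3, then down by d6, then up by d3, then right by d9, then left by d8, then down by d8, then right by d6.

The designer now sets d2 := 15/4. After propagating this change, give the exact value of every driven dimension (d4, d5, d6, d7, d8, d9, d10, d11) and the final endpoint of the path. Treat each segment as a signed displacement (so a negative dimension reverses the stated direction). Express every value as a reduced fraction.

Apply edit: d2 := 15/4
  d4 = d3*4 = 52
  d5 = d2 - d3 - d1/2 = -41/4
  d6 = d5/4 = -41/16
  d7 = d2*4 = 15
  d8 = d4*4 + d2/5 = 835/4
  d9 = d8 - d6 = 3381/16
  d10 = d3 + 5 = 18
  d11 = d1/2 = 1
Walk from origin (0, 0):
  seg 1: down by d7 = 15 → (0, -15)
  seg 2: up by d3 = 13 → (0, -2)
  seg 3: down by d6 = -41/16 → (0, 9/16)
  seg 4: up by d3 = 13 → (0, 217/16)
  seg 5: right by d9 = 3381/16 → (3381/16, 217/16)
  seg 6: left by d8 = 835/4 → (41/16, 217/16)
  seg 7: down by d8 = 835/4 → (41/16, -3123/16)
  seg 8: right by d6 = -41/16 → (0, -3123/16)

d4 = 52
d5 = -41/4
d6 = -41/16
d7 = 15
d8 = 835/4
d9 = 3381/16
d10 = 18
d11 = 1
endpoint = (0, -3123/16)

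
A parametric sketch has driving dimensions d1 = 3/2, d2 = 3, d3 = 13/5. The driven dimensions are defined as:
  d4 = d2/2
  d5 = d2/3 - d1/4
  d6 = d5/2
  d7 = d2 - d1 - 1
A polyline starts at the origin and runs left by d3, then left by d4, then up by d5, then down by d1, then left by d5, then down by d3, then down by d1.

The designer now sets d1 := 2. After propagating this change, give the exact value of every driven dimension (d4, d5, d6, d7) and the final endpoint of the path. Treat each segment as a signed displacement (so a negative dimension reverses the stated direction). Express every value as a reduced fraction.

d4 = 3/2
d5 = 1/2
d6 = 1/4
d7 = 0
endpoint = (-23/5, -61/10)

Apply edit: d1 := 2
  d4 = d2/2 = 3/2
  d5 = d2/3 - d1/4 = 1/2
  d6 = d5/2 = 1/4
  d7 = d2 - d1 - 1 = 0
Walk from origin (0, 0):
  seg 1: left by d3 = 13/5 → (-13/5, 0)
  seg 2: left by d4 = 3/2 → (-41/10, 0)
  seg 3: up by d5 = 1/2 → (-41/10, 1/2)
  seg 4: down by d1 = 2 → (-41/10, -3/2)
  seg 5: left by d5 = 1/2 → (-23/5, -3/2)
  seg 6: down by d3 = 13/5 → (-23/5, -41/10)
  seg 7: down by d1 = 2 → (-23/5, -61/10)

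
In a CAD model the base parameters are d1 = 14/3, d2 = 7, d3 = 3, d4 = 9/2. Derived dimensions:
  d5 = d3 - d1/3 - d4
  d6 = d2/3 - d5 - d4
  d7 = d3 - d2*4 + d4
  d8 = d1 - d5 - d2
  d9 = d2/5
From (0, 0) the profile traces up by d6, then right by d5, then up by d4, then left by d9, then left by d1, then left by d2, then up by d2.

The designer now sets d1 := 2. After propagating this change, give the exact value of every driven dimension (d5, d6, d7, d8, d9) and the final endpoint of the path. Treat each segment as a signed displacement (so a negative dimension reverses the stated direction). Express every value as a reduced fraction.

d5 = -13/6
d6 = 0
d7 = -41/2
d8 = -17/6
d9 = 7/5
endpoint = (-377/30, 23/2)

Apply edit: d1 := 2
  d5 = d3 - d1/3 - d4 = -13/6
  d6 = d2/3 - d5 - d4 = 0
  d7 = d3 - d2*4 + d4 = -41/2
  d8 = d1 - d5 - d2 = -17/6
  d9 = d2/5 = 7/5
Walk from origin (0, 0):
  seg 1: up by d6 = 0 → (0, 0)
  seg 2: right by d5 = -13/6 → (-13/6, 0)
  seg 3: up by d4 = 9/2 → (-13/6, 9/2)
  seg 4: left by d9 = 7/5 → (-107/30, 9/2)
  seg 5: left by d1 = 2 → (-167/30, 9/2)
  seg 6: left by d2 = 7 → (-377/30, 9/2)
  seg 7: up by d2 = 7 → (-377/30, 23/2)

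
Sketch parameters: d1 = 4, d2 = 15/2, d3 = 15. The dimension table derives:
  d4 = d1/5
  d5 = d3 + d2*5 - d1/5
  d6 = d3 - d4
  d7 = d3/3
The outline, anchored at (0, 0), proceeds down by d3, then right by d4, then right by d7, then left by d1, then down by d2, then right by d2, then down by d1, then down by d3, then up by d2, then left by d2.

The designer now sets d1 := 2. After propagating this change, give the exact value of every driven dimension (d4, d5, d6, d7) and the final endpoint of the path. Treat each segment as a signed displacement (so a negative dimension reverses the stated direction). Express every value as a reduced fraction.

Apply edit: d1 := 2
  d4 = d1/5 = 2/5
  d5 = d3 + d2*5 - d1/5 = 521/10
  d6 = d3 - d4 = 73/5
  d7 = d3/3 = 5
Walk from origin (0, 0):
  seg 1: down by d3 = 15 → (0, -15)
  seg 2: right by d4 = 2/5 → (2/5, -15)
  seg 3: right by d7 = 5 → (27/5, -15)
  seg 4: left by d1 = 2 → (17/5, -15)
  seg 5: down by d2 = 15/2 → (17/5, -45/2)
  seg 6: right by d2 = 15/2 → (109/10, -45/2)
  seg 7: down by d1 = 2 → (109/10, -49/2)
  seg 8: down by d3 = 15 → (109/10, -79/2)
  seg 9: up by d2 = 15/2 → (109/10, -32)
  seg 10: left by d2 = 15/2 → (17/5, -32)

d4 = 2/5
d5 = 521/10
d6 = 73/5
d7 = 5
endpoint = (17/5, -32)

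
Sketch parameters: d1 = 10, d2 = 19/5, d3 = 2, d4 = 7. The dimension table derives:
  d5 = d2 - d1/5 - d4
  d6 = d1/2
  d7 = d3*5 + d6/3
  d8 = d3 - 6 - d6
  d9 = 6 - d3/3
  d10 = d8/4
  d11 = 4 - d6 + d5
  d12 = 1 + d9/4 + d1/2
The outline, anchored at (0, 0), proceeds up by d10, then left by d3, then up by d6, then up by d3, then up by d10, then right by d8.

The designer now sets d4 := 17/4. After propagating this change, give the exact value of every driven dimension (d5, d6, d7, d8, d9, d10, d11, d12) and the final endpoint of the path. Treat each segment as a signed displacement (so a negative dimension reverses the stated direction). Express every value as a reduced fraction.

Apply edit: d4 := 17/4
  d5 = d2 - d1/5 - d4 = -49/20
  d6 = d1/2 = 5
  d7 = d3*5 + d6/3 = 35/3
  d8 = d3 - 6 - d6 = -9
  d9 = 6 - d3/3 = 16/3
  d10 = d8/4 = -9/4
  d11 = 4 - d6 + d5 = -69/20
  d12 = 1 + d9/4 + d1/2 = 22/3
Walk from origin (0, 0):
  seg 1: up by d10 = -9/4 → (0, -9/4)
  seg 2: left by d3 = 2 → (-2, -9/4)
  seg 3: up by d6 = 5 → (-2, 11/4)
  seg 4: up by d3 = 2 → (-2, 19/4)
  seg 5: up by d10 = -9/4 → (-2, 5/2)
  seg 6: right by d8 = -9 → (-11, 5/2)

d5 = -49/20
d6 = 5
d7 = 35/3
d8 = -9
d9 = 16/3
d10 = -9/4
d11 = -69/20
d12 = 22/3
endpoint = (-11, 5/2)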